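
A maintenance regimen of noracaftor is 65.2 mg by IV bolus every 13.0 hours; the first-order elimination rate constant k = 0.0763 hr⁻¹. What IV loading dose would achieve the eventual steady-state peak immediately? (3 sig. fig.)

104 mg

Accumulation ratio R = 1 / (1 − e^(−kτ)) = 1 / (1 − e^(−0.07630×13.0)) = 1 / (1 − 0.3709) = 1.590
Loading dose = maintenance dose × R = 65.2 × 1.590 ≈ 104 mg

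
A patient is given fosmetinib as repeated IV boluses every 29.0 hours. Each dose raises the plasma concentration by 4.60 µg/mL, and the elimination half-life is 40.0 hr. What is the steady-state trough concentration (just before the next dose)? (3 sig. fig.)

7.05 µg/mL

k = ln 2 / 40.0 = 0.01733 hr⁻¹
Fraction remaining after one interval: e^(−kτ) = e^(−0.01733 × 29.0) = 0.6050
R = 1 / (1 − 0.6050) = 2.532
Css,max = 4.60 × 2.532 = 11.65 µg/mL
Css,min = Css,max × e^(−kτ) = 11.65 × 0.6050 ≈ 7.05 µg/mL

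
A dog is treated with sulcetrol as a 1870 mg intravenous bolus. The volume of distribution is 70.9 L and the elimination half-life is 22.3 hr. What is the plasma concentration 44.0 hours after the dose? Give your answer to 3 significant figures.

6.72 mg/L

C₀ = dose / V = 1870 / 70.9 = 26.38 mg/L
k = ln 2 / 22.3 = 0.03108 hr⁻¹
C(t) = C₀ e^(−kt) = 26.38 × e^(−0.03108 × 44.0) = 26.38 × e^(−1.368) = 26.38 × 0.2547 ≈ 6.72 mg/L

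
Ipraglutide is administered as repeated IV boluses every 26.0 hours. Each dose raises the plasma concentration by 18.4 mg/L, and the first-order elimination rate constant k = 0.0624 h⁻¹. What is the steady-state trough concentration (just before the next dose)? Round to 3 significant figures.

4.53 mg/L

Fraction remaining after one interval: e^(−kτ) = e^(−0.06240 × 26.0) = 0.1974
R = 1 / (1 − 0.1974) = 1.246
Css,max = 18.4 × 1.246 = 22.93 mg/L
Css,min = Css,max × e^(−kτ) = 22.93 × 0.1974 ≈ 4.53 mg/L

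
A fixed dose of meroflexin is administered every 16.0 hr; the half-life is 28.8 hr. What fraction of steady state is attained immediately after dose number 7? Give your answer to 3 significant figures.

0.932

k = ln 2 / 28.8 = 0.02407 hr⁻¹
f_n = 1 − e^(−nkτ) = 1 − e^(−7 × 0.02407 × 16.0) = 1 − e^(−2.696) = 1 − 0.06750 ≈ 0.932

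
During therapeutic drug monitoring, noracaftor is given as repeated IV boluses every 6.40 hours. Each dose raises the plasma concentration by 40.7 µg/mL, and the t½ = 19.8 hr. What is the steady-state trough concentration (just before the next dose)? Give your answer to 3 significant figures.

162 µg/mL

k = ln 2 / 19.8 = 0.03501 hr⁻¹
Fraction remaining after one interval: e^(−kτ) = e^(−0.03501 × 6.40) = 0.7993
R = 1 / (1 − 0.7993) = 4.982
Css,max = 40.7 × 4.982 = 202.8 µg/mL
Css,min = Css,max × e^(−kτ) = 202.8 × 0.7993 ≈ 162 µg/mL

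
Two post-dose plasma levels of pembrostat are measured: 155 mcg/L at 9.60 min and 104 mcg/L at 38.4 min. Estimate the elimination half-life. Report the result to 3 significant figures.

k = ln(C₁/C₂) / (t₂ − t₁) = ln(155/104) / (38.4 − 9.60)
  = 0.3990 / 28.80 = 0.01386 min⁻¹
t½ = ln 2 / k = ln 2 / 0.01386 ≈ 50.0 minutes

50.0 minutes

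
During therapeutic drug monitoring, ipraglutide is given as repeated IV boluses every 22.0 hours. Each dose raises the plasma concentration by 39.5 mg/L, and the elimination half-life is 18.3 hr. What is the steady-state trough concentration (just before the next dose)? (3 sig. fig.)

k = ln 2 / 18.3 = 0.03788 hr⁻¹
Fraction remaining after one interval: e^(−kτ) = e^(−0.03788 × 22.0) = 0.4346
R = 1 / (1 − 0.4346) = 1.769
Css,max = 39.5 × 1.769 = 69.86 mg/L
Css,min = Css,max × e^(−kτ) = 69.86 × 0.4346 ≈ 30.4 mg/L

30.4 mg/L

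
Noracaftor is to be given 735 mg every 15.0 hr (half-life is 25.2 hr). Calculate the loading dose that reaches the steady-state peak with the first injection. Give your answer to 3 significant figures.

k = ln 2 / 25.2 = 0.02751 hr⁻¹
Accumulation ratio R = 1 / (1 − e^(−kτ)) = 1 / (1 − e^(−0.02751×15.0)) = 1 / (1 − 0.6619) = 2.958
Loading dose = maintenance dose × R = 735 × 2.958 ≈ 2170 mg

2170 mg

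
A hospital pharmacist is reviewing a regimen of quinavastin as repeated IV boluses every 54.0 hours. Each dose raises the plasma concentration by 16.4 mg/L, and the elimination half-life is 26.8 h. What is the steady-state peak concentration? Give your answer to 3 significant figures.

21.8 mg/L

k = ln 2 / 26.8 = 0.02586 h⁻¹
Fraction remaining after one interval: e^(−kτ) = e^(−0.02586 × 54.0) = 0.2474
R = 1 / (1 − 0.2474) = 1.329
Css,max = 16.4 × 1.329 ≈ 21.8 mg/L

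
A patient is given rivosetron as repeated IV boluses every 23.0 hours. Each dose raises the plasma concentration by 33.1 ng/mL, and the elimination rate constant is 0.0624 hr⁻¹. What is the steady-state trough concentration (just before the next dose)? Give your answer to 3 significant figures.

Fraction remaining after one interval: e^(−kτ) = e^(−0.06240 × 23.0) = 0.2381
R = 1 / (1 − 0.2381) = 1.312
Css,max = 33.1 × 1.312 = 43.44 ng/mL
Css,min = Css,max × e^(−kτ) = 43.44 × 0.2381 ≈ 10.3 ng/mL

10.3 ng/mL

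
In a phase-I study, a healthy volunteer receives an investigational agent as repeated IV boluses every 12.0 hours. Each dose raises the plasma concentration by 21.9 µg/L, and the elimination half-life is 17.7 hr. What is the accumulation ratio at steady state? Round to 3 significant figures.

2.67

k = ln 2 / 17.7 = 0.03916 hr⁻¹
Fraction remaining after one interval: e^(−kτ) = e^(−0.03916 × 12.0) = 0.6250
R = 1 / (1 − 0.6250) = 1 / 0.3750 ≈ 2.67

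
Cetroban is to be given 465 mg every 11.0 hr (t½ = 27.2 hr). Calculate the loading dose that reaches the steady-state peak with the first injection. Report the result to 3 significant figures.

k = ln 2 / 27.2 = 0.02548 hr⁻¹
Accumulation ratio R = 1 / (1 − e^(−kτ)) = 1 / (1 − e^(−0.02548×11.0)) = 1 / (1 − 0.7555) = 4.091
Loading dose = maintenance dose × R = 465 × 4.091 ≈ 1900 mg

1900 mg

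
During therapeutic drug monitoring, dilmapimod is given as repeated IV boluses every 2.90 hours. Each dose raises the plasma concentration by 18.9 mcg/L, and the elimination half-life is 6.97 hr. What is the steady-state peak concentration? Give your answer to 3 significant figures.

k = ln 2 / 6.97 = 0.09945 hr⁻¹
Fraction remaining after one interval: e^(−kτ) = e^(−0.09945 × 2.90) = 0.7495
R = 1 / (1 − 0.7495) = 3.991
Css,max = 18.9 × 3.991 ≈ 75.4 mcg/L

75.4 mcg/L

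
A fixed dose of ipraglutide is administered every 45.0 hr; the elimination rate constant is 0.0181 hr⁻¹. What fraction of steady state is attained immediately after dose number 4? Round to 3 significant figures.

0.962

f_n = 1 − e^(−nkτ) = 1 − e^(−4 × 0.01810 × 45.0) = 1 − e^(−3.258) = 1 − 0.03847 ≈ 0.962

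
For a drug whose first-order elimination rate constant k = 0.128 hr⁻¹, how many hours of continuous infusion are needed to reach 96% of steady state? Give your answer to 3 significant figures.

25.1 hours

f = 1 − e^(−kt)  ⇒  t = −ln(1 − f) / k
t = −ln(1 − 0.96) / 0.1280 = 3.219 / 0.1280 ≈ 25.1 hours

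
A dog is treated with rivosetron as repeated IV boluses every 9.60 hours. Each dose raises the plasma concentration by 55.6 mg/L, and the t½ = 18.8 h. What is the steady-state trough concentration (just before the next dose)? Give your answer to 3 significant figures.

131 mg/L

k = ln 2 / 18.8 = 0.03687 h⁻¹
Fraction remaining after one interval: e^(−kτ) = e^(−0.03687 × 9.60) = 0.7019
R = 1 / (1 − 0.7019) = 3.355
Css,max = 55.6 × 3.355 = 186.5 mg/L
Css,min = Css,max × e^(−kτ) = 186.5 × 0.7019 ≈ 131 mg/L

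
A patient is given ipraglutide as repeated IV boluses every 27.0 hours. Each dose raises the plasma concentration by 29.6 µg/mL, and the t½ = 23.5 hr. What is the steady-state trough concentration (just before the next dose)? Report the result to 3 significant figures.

k = ln 2 / 23.5 = 0.02950 hr⁻¹
Fraction remaining after one interval: e^(−kτ) = e^(−0.02950 × 27.0) = 0.4510
R = 1 / (1 − 0.4510) = 1.821
Css,max = 29.6 × 1.821 = 53.91 µg/mL
Css,min = Css,max × e^(−kτ) = 53.91 × 0.4510 ≈ 24.3 µg/mL

24.3 µg/mL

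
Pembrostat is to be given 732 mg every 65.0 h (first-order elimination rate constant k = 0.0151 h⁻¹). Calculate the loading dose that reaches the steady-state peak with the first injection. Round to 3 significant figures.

1170 mg

Accumulation ratio R = 1 / (1 − e^(−kτ)) = 1 / (1 − e^(−0.01510×65.0)) = 1 / (1 − 0.3747) = 1.599
Loading dose = maintenance dose × R = 732 × 1.599 ≈ 1170 mg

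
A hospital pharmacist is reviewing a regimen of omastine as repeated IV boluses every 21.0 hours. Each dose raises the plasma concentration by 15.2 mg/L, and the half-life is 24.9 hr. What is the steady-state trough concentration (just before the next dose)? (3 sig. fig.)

k = ln 2 / 24.9 = 0.02784 hr⁻¹
Fraction remaining after one interval: e^(−kτ) = e^(−0.02784 × 21.0) = 0.5573
R = 1 / (1 − 0.5573) = 2.259
Css,max = 15.2 × 2.259 = 34.34 mg/L
Css,min = Css,max × e^(−kτ) = 34.34 × 0.5573 ≈ 19.1 mg/L

19.1 mg/L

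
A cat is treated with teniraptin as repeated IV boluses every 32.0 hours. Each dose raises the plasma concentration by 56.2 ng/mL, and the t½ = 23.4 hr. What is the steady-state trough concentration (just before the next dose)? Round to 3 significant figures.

k = ln 2 / 23.4 = 0.02962 hr⁻¹
Fraction remaining after one interval: e^(−kτ) = e^(−0.02962 × 32.0) = 0.3876
R = 1 / (1 − 0.3876) = 1.633
Css,max = 56.2 × 1.633 = 91.76 ng/mL
Css,min = Css,max × e^(−kτ) = 91.76 × 0.3876 ≈ 35.6 ng/mL

35.6 ng/mL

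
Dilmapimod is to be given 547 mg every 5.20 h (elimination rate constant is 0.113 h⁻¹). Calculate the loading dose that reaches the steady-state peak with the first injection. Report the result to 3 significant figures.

Accumulation ratio R = 1 / (1 − e^(−kτ)) = 1 / (1 − e^(−0.1130×5.20)) = 1 / (1 − 0.5557) = 2.251
Loading dose = maintenance dose × R = 547 × 2.251 ≈ 1230 mg

1230 mg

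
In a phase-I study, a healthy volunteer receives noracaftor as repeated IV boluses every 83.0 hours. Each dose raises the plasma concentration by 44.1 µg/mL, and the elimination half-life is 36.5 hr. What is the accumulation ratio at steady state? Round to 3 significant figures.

k = ln 2 / 36.5 = 0.01899 hr⁻¹
Fraction remaining after one interval: e^(−kτ) = e^(−0.01899 × 83.0) = 0.2068
R = 1 / (1 − 0.2068) = 1 / 0.7932 ≈ 1.26

1.26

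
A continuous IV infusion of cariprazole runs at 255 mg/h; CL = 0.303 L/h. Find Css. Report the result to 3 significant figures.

Css = infusion rate / CL = 255 / 0.303 ≈ 842 mg/L

842 mg/L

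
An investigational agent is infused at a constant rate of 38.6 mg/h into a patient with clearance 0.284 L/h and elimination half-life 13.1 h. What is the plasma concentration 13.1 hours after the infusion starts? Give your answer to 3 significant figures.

68.0 mg/L

Css = rate / CL = 38.6 / 0.284 = 135.9 mg/L
k = ln 2 / 13.1 = 0.05291 h⁻¹
C(t) = Css (1 − e^(−kt)) = 135.9 × (1 − e^(−0.6931)) = 135.9 × 0.5000 ≈ 68.0 mg/L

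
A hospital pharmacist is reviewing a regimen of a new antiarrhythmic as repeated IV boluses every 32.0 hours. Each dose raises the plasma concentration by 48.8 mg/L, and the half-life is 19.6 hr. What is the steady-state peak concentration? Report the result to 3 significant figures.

72.0 mg/L

k = ln 2 / 19.6 = 0.03536 hr⁻¹
Fraction remaining after one interval: e^(−kτ) = e^(−0.03536 × 32.0) = 0.3225
R = 1 / (1 − 0.3225) = 1.476
Css,max = 48.8 × 1.476 ≈ 72.0 mg/L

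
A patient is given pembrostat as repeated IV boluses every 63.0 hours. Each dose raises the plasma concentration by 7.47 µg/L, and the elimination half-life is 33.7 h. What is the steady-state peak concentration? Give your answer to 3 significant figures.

10.3 µg/L

k = ln 2 / 33.7 = 0.02057 h⁻¹
Fraction remaining after one interval: e^(−kτ) = e^(−0.02057 × 63.0) = 0.2737
R = 1 / (1 − 0.2737) = 1.377
Css,max = 7.47 × 1.377 ≈ 10.3 µg/L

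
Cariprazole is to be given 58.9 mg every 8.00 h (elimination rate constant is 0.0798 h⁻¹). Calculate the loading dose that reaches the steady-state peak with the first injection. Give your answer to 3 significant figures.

125 mg

Accumulation ratio R = 1 / (1 − e^(−kτ)) = 1 / (1 − e^(−0.07980×8.00)) = 1 / (1 − 0.5281) = 2.119
Loading dose = maintenance dose × R = 58.9 × 2.119 ≈ 125 mg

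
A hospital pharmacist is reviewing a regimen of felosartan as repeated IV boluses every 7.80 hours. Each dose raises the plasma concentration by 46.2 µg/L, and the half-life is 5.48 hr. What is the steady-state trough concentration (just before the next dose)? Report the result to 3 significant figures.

k = ln 2 / 5.48 = 0.1265 hr⁻¹
Fraction remaining after one interval: e^(−kτ) = e^(−0.1265 × 7.80) = 0.3728
R = 1 / (1 − 0.3728) = 1.594
Css,max = 46.2 × 1.594 = 73.67 µg/L
Css,min = Css,max × e^(−kτ) = 73.67 × 0.3728 ≈ 27.5 µg/L

27.5 µg/L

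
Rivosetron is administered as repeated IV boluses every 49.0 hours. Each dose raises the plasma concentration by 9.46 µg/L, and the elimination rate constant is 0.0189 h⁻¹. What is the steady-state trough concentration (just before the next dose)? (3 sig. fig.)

Fraction remaining after one interval: e^(−kτ) = e^(−0.01890 × 49.0) = 0.3961
R = 1 / (1 − 0.3961) = 1.656
Css,max = 9.46 × 1.656 = 15.66 µg/L
Css,min = Css,max × e^(−kτ) = 15.66 × 0.3961 ≈ 6.20 µg/L

6.20 µg/L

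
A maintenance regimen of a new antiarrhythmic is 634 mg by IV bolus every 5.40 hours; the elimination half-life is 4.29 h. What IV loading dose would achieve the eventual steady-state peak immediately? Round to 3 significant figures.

k = ln 2 / 4.29 = 0.1616 h⁻¹
Accumulation ratio R = 1 / (1 − e^(−kτ)) = 1 / (1 − e^(−0.1616×5.40)) = 1 / (1 − 0.4179) = 1.718
Loading dose = maintenance dose × R = 634 × 1.718 ≈ 1090 mg

1090 mg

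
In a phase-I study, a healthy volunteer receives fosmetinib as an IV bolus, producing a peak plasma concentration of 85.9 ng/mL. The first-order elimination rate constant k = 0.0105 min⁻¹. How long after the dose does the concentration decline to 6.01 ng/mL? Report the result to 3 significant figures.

253 minutes

C(t) = C₀ e^(−kt)  ⇒  t = ln(C₀/C) / k
t = ln(85.9/6.01) / 0.01050 = 2.660 / 0.01050 ≈ 253 minutes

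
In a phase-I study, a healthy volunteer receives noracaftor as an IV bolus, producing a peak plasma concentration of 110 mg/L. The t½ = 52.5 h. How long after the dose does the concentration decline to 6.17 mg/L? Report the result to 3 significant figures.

k = ln 2 / 52.5 = 0.01320 h⁻¹
C(t) = C₀ e^(−kt)  ⇒  t = ln(C₀/C) / k
t = ln(110/6.17) / 0.01320 = 2.881 / 0.01320 ≈ 218 hours

218 hours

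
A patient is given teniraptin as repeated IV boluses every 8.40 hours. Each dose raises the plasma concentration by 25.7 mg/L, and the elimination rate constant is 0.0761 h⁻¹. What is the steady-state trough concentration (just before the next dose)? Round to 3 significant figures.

Fraction remaining after one interval: e^(−kτ) = e^(−0.07610 × 8.40) = 0.5277
R = 1 / (1 − 0.5277) = 2.117
Css,max = 25.7 × 2.117 = 54.41 mg/L
Css,min = Css,max × e^(−kτ) = 54.41 × 0.5277 ≈ 28.7 mg/L

28.7 mg/L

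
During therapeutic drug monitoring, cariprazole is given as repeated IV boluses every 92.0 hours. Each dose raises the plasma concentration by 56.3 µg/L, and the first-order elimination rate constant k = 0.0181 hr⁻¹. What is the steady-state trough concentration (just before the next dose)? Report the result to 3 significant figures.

Fraction remaining after one interval: e^(−kτ) = e^(−0.01810 × 92.0) = 0.1892
R = 1 / (1 − 0.1892) = 1.233
Css,max = 56.3 × 1.233 = 69.43 µg/L
Css,min = Css,max × e^(−kτ) = 69.43 × 0.1892 ≈ 13.1 µg/L

13.1 µg/L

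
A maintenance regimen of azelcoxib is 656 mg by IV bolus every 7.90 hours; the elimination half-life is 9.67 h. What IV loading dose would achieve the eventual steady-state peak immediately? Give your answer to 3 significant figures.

k = ln 2 / 9.67 = 0.07168 h⁻¹
Accumulation ratio R = 1 / (1 − e^(−kτ)) = 1 / (1 − e^(−0.07168×7.90)) = 1 / (1 − 0.5676) = 2.313
Loading dose = maintenance dose × R = 656 × 2.313 ≈ 1520 mg

1520 mg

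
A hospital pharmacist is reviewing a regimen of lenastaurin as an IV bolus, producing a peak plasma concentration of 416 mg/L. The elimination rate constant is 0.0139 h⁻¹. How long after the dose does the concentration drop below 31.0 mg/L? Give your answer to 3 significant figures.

C(t) = C₀ e^(−kt)  ⇒  t = ln(C₀/C) / k
t = ln(416/31.0) / 0.01390 = 2.597 / 0.01390 ≈ 187 hours

187 hours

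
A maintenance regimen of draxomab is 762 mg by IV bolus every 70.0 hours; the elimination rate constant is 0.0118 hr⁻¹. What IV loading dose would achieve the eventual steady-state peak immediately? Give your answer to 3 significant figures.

1360 mg

Accumulation ratio R = 1 / (1 − e^(−kτ)) = 1 / (1 − e^(−0.01180×70.0)) = 1 / (1 − 0.4378) = 1.779
Loading dose = maintenance dose × R = 762 × 1.779 ≈ 1360 mg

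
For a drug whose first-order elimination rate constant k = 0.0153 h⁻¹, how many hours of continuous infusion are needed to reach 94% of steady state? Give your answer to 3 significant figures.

f = 1 − e^(−kt)  ⇒  t = −ln(1 − f) / k
t = −ln(1 − 0.94) / 0.01530 = 2.813 / 0.01530 ≈ 184 hours

184 hours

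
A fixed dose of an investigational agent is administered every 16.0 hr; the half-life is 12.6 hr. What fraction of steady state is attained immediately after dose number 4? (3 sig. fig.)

0.970

k = ln 2 / 12.6 = 0.05501 hr⁻¹
f_n = 1 − e^(−nkτ) = 1 − e^(−4 × 0.05501 × 16.0) = 1 − e^(−3.521) = 1 − 0.02958 ≈ 0.970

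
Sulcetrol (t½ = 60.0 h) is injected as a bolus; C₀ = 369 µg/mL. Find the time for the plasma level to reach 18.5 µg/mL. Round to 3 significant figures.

259 hours

k = ln 2 / 60.0 = 0.01155 h⁻¹
C(t) = C₀ e^(−kt)  ⇒  t = ln(C₀/C) / k
t = ln(369/18.5) / 0.01155 = 2.993 / 0.01155 ≈ 259 hours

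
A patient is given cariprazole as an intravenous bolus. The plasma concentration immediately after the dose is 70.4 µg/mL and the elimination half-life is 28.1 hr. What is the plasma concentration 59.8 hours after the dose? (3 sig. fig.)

k = ln 2 / 28.1 = 0.02467 hr⁻¹
59.8 hr is 2.128 half-lives, so C = 70.4 × (1/2)^2.128 = 70.4 × 0.2288 ≈ 16.1 µg/mL

16.1 µg/mL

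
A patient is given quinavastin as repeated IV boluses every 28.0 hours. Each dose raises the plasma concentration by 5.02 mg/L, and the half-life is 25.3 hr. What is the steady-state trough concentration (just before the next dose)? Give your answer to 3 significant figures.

k = ln 2 / 25.3 = 0.02740 hr⁻¹
Fraction remaining after one interval: e^(−kτ) = e^(−0.02740 × 28.0) = 0.4643
R = 1 / (1 − 0.4643) = 1.867
Css,max = 5.02 × 1.867 = 9.372 mg/L
Css,min = Css,max × e^(−kτ) = 9.372 × 0.4643 ≈ 4.35 mg/L

4.35 mg/L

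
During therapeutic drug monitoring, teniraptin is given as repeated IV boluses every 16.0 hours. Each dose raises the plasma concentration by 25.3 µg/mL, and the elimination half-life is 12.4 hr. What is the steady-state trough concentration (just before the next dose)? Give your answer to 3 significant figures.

k = ln 2 / 12.4 = 0.05590 hr⁻¹
Fraction remaining after one interval: e^(−kτ) = e^(−0.05590 × 16.0) = 0.4089
R = 1 / (1 − 0.4089) = 1.692
Css,max = 25.3 × 1.692 = 42.80 µg/mL
Css,min = Css,max × e^(−kτ) = 42.80 × 0.4089 ≈ 17.5 µg/mL

17.5 µg/mL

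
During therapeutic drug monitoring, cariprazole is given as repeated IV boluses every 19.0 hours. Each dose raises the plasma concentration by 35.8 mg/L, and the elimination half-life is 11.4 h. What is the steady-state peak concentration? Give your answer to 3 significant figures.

k = ln 2 / 11.4 = 0.06080 h⁻¹
Fraction remaining after one interval: e^(−kτ) = e^(−0.06080 × 19.0) = 0.3150
R = 1 / (1 − 0.3150) = 1.460
Css,max = 35.8 × 1.460 ≈ 52.3 mg/L

52.3 mg/L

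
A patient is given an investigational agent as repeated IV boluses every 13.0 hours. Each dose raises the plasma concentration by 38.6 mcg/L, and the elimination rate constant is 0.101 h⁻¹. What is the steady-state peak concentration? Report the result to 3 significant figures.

52.8 mcg/L

Fraction remaining after one interval: e^(−kτ) = e^(−0.1010 × 13.0) = 0.2690
R = 1 / (1 − 0.2690) = 1.368
Css,max = 38.6 × 1.368 ≈ 52.8 mcg/L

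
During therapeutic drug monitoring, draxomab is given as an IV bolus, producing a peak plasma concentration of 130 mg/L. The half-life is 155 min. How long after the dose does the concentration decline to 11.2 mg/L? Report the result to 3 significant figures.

k = ln 2 / 155 = 0.004472 min⁻¹
C(t) = C₀ e^(−kt)  ⇒  t = ln(C₀/C) / k
t = ln(130/11.2) / 0.004472 = 2.452 / 0.004472 ≈ 548 minutes

548 minutes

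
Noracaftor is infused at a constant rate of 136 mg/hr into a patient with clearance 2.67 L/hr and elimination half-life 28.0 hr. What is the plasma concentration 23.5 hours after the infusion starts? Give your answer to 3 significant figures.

Css = rate / CL = 136 / 2.67 = 50.94 µg/mL
k = ln 2 / 28.0 = 0.02476 hr⁻¹
C(t) = Css (1 − e^(−kt)) = 50.94 × (1 − e^(−0.5817)) = 50.94 × 0.4411 ≈ 22.5 µg/mL

22.5 µg/mL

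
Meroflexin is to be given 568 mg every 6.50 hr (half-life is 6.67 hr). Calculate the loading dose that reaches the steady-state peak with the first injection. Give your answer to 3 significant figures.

k = ln 2 / 6.67 = 0.1039 hr⁻¹
Accumulation ratio R = 1 / (1 − e^(−kτ)) = 1 / (1 − e^(−0.1039×6.50)) = 1 / (1 − 0.5089) = 2.036
Loading dose = maintenance dose × R = 568 × 2.036 ≈ 1160 mg

1160 mg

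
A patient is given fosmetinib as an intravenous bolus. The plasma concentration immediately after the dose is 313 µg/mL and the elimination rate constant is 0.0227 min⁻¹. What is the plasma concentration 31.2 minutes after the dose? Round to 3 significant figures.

C(t) = C₀ e^(−kt) = 313 × e^(−0.02270 × 31.2) = 313 × e^(−0.7082) = 313 × 0.4925 ≈ 154 µg/mL

154 µg/mL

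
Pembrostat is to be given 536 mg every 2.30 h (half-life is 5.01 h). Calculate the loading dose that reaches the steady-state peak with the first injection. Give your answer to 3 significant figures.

1970 mg

k = ln 2 / 5.01 = 0.1384 h⁻¹
Accumulation ratio R = 1 / (1 − e^(−kτ)) = 1 / (1 − e^(−0.1384×2.30)) = 1 / (1 − 0.7274) = 3.669
Loading dose = maintenance dose × R = 536 × 3.669 ≈ 1970 mg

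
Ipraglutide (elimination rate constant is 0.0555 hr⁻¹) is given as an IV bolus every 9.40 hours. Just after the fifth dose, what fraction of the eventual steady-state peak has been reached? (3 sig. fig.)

f_n = 1 − e^(−nkτ) = 1 − e^(−5 × 0.05550 × 9.40) = 1 − e^(−2.609) = 1 − 0.07364 ≈ 0.926

0.926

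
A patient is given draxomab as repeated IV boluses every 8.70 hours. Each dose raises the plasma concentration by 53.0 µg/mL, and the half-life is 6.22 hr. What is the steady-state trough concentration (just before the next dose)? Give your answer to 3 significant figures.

32.4 µg/mL

k = ln 2 / 6.22 = 0.1114 hr⁻¹
Fraction remaining after one interval: e^(−kτ) = e^(−0.1114 × 8.70) = 0.3793
R = 1 / (1 − 0.3793) = 1.611
Css,max = 53.0 × 1.611 = 85.38 µg/mL
Css,min = Css,max × e^(−kτ) = 85.38 × 0.3793 ≈ 32.4 µg/mL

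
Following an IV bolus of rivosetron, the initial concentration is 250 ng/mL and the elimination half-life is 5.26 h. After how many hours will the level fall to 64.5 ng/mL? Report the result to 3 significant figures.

10.3 hours

k = ln 2 / 5.26 = 0.1318 h⁻¹
C(t) = C₀ e^(−kt)  ⇒  t = ln(C₀/C) / k
t = ln(250/64.5) / 0.1318 = 1.355 / 0.1318 ≈ 10.3 hours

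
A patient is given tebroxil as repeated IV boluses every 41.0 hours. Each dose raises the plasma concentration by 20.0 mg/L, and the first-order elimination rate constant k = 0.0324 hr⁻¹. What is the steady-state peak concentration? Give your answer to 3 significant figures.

Fraction remaining after one interval: e^(−kτ) = e^(−0.03240 × 41.0) = 0.2649
R = 1 / (1 − 0.2649) = 1.360
Css,max = 20.0 × 1.360 ≈ 27.2 mg/L

27.2 mg/L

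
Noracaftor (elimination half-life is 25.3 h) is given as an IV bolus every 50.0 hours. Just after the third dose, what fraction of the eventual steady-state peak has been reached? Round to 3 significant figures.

k = ln 2 / 25.3 = 0.02740 h⁻¹
f_n = 1 − e^(−nkτ) = 1 − e^(−3 × 0.02740 × 50.0) = 1 − e^(−4.110) = 1 − 0.01641 ≈ 0.984

0.984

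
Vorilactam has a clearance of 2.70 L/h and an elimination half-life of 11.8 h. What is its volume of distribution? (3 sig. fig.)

k = ln 2 / t½ = ln 2 / 11.8 = 0.05874 h⁻¹
V = CL / k = 2.70 / 0.05874 ≈ 46.0 L

46.0 L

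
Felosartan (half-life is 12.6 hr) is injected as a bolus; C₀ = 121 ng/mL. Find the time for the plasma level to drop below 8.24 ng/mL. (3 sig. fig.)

k = ln 2 / 12.6 = 0.05501 hr⁻¹
C(t) = C₀ e^(−kt)  ⇒  t = ln(C₀/C) / k
t = ln(121/8.24) / 0.05501 = 2.687 / 0.05501 ≈ 48.8 hours

48.8 hours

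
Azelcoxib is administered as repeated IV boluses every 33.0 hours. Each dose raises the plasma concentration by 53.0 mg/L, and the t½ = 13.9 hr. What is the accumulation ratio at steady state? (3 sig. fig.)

1.24

k = ln 2 / 13.9 = 0.04987 hr⁻¹
Fraction remaining after one interval: e^(−kτ) = e^(−0.04987 × 33.0) = 0.1929
R = 1 / (1 − 0.1929) = 1 / 0.8071 ≈ 1.24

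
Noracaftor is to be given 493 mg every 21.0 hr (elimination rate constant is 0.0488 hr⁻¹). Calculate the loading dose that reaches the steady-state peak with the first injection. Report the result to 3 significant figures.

Accumulation ratio R = 1 / (1 − e^(−kτ)) = 1 / (1 − e^(−0.04880×21.0)) = 1 / (1 − 0.3589) = 1.560
Loading dose = maintenance dose × R = 493 × 1.560 ≈ 769 mg

769 mg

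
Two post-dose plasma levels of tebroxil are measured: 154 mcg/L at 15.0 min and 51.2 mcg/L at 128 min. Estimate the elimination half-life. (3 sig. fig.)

71.1 minutes

k = ln(C₁/C₂) / (t₂ − t₁) = ln(154/51.2) / (128 − 15.0)
  = 1.101 / 113.0 = 0.009745 min⁻¹
t½ = ln 2 / k = ln 2 / 0.009745 ≈ 71.1 minutes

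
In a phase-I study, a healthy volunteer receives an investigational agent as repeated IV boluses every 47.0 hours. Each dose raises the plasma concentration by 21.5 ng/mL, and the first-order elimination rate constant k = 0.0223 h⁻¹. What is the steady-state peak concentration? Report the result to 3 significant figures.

33.1 ng/mL

Fraction remaining after one interval: e^(−kτ) = e^(−0.02230 × 47.0) = 0.3506
R = 1 / (1 − 0.3506) = 1.540
Css,max = 21.5 × 1.540 ≈ 33.1 ng/mL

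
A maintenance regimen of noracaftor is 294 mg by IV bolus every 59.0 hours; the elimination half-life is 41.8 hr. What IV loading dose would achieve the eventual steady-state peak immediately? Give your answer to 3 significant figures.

471 mg

k = ln 2 / 41.8 = 0.01658 hr⁻¹
Accumulation ratio R = 1 / (1 − e^(−kτ)) = 1 / (1 − e^(−0.01658×59.0)) = 1 / (1 − 0.3759) = 1.602
Loading dose = maintenance dose × R = 294 × 1.602 ≈ 471 mg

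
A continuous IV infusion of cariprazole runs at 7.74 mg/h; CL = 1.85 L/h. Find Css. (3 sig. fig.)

Css = infusion rate / CL = 7.74 / 1.85 ≈ 4.18 µg/mL

4.18 µg/mL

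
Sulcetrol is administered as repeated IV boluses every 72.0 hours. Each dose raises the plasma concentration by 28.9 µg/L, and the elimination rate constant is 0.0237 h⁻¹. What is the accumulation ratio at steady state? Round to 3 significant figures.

Fraction remaining after one interval: e^(−kτ) = e^(−0.02370 × 72.0) = 0.1815
R = 1 / (1 − 0.1815) = 1 / 0.8185 ≈ 1.22

1.22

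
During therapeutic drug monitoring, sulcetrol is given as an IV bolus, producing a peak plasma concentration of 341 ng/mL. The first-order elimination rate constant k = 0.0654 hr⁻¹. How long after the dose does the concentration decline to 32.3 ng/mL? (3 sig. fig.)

36.0 hours

C(t) = C₀ e^(−kt)  ⇒  t = ln(C₀/C) / k
t = ln(341/32.3) / 0.06540 = 2.357 / 0.06540 ≈ 36.0 hours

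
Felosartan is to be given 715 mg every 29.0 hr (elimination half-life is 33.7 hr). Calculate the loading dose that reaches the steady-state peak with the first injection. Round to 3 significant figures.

k = ln 2 / 33.7 = 0.02057 hr⁻¹
Accumulation ratio R = 1 / (1 − e^(−kτ)) = 1 / (1 − e^(−0.02057×29.0)) = 1 / (1 − 0.5507) = 2.226
Loading dose = maintenance dose × R = 715 × 2.226 ≈ 1590 mg

1590 mg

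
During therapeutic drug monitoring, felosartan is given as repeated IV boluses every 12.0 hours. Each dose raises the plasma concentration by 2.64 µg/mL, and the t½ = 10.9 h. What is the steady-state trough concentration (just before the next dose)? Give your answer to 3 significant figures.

2.31 µg/mL

k = ln 2 / 10.9 = 0.06359 h⁻¹
Fraction remaining after one interval: e^(−kτ) = e^(−0.06359 × 12.0) = 0.4662
R = 1 / (1 − 0.4662) = 1.873
Css,max = 2.64 × 1.873 = 4.946 µg/mL
Css,min = Css,max × e^(−kτ) = 4.946 × 0.4662 ≈ 2.31 µg/mL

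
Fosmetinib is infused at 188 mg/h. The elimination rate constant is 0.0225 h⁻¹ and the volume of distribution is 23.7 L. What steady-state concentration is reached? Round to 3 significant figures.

353 µg/mL

CL = k · V = 0.0225 × 23.7 = 0.5333 L/h
Css = rate / CL = 188 / 0.5333 ≈ 353 µg/mL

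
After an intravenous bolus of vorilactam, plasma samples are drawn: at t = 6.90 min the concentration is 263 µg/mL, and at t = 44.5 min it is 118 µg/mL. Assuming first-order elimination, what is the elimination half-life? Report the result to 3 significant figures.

32.5 minutes

k = ln(C₁/C₂) / (t₂ − t₁) = ln(263/118) / (44.5 − 6.90)
  = 0.8015 / 37.60 = 0.02132 min⁻¹
t½ = ln 2 / k = ln 2 / 0.02132 ≈ 32.5 minutes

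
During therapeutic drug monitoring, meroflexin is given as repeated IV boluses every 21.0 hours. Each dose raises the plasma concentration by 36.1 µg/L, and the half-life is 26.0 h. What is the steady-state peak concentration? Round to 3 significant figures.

84.2 µg/L

k = ln 2 / 26.0 = 0.02666 h⁻¹
Fraction remaining after one interval: e^(−kτ) = e^(−0.02666 × 21.0) = 0.5713
R = 1 / (1 − 0.5713) = 2.333
Css,max = 36.1 × 2.333 ≈ 84.2 µg/L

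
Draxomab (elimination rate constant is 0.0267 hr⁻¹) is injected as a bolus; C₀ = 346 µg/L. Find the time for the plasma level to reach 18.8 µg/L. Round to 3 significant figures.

C(t) = C₀ e^(−kt)  ⇒  t = ln(C₀/C) / k
t = ln(346/18.8) / 0.02670 = 2.913 / 0.02670 ≈ 109 hours

109 hours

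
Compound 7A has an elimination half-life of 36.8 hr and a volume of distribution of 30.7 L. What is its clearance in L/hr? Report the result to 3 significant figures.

0.578 L/hr

k = ln 2 / t½ = ln 2 / 36.8 = 0.01884 hr⁻¹
CL = k · V = 0.01884 × 30.7 ≈ 0.578 L/hr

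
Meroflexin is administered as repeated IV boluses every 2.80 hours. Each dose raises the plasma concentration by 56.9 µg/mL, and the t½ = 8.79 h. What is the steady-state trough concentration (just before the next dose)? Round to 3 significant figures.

k = ln 2 / 8.79 = 0.07886 h⁻¹
Fraction remaining after one interval: e^(−kτ) = e^(−0.07886 × 2.80) = 0.8019
R = 1 / (1 − 0.8019) = 5.047
Css,max = 56.9 × 5.047 = 287.2 µg/mL
Css,min = Css,max × e^(−kτ) = 287.2 × 0.8019 ≈ 230 µg/mL

230 µg/mL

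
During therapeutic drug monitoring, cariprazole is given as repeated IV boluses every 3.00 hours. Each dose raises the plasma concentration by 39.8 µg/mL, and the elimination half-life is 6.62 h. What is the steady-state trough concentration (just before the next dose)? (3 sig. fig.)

k = ln 2 / 6.62 = 0.1047 h⁻¹
Fraction remaining after one interval: e^(−kτ) = e^(−0.1047 × 3.00) = 0.7304
R = 1 / (1 − 0.7304) = 3.710
Css,max = 39.8 × 3.710 = 147.6 µg/mL
Css,min = Css,max × e^(−kτ) = 147.6 × 0.7304 ≈ 108 µg/mL

108 µg/mL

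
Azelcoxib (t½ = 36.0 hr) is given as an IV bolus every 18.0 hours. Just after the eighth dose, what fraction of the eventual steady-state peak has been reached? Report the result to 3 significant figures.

0.938

k = ln 2 / 36.0 = 0.01925 hr⁻¹
f_n = 1 − e^(−nkτ) = 1 − e^(−8 × 0.01925 × 18.0) = 1 − e^(−2.773) = 1 − 0.06250 ≈ 0.938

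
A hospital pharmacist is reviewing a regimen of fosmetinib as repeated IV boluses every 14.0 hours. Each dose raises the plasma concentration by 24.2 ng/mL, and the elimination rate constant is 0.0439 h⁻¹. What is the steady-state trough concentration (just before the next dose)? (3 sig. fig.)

28.5 ng/mL

Fraction remaining after one interval: e^(−kτ) = e^(−0.04390 × 14.0) = 0.5409
R = 1 / (1 − 0.5409) = 2.178
Css,max = 24.2 × 2.178 = 52.71 ng/mL
Css,min = Css,max × e^(−kτ) = 52.71 × 0.5409 ≈ 28.5 ng/mL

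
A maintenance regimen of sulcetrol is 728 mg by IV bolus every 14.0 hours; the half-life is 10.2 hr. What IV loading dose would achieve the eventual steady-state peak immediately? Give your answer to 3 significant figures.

k = ln 2 / 10.2 = 0.06796 hr⁻¹
Accumulation ratio R = 1 / (1 − e^(−kτ)) = 1 / (1 − e^(−0.06796×14.0)) = 1 / (1 − 0.3862) = 1.629
Loading dose = maintenance dose × R = 728 × 1.629 ≈ 1190 mg

1190 mg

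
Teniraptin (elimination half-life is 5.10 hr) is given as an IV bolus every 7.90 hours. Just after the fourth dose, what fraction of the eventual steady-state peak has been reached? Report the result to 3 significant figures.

0.986

k = ln 2 / 5.10 = 0.1359 hr⁻¹
f_n = 1 − e^(−nkτ) = 1 − e^(−4 × 0.1359 × 7.90) = 1 − e^(−4.295) = 1 − 0.01364 ≈ 0.986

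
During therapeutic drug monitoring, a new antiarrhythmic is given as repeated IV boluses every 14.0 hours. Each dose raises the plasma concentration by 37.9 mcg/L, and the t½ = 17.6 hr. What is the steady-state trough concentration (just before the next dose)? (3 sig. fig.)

51.5 mcg/L

k = ln 2 / 17.6 = 0.03938 hr⁻¹
Fraction remaining after one interval: e^(−kτ) = e^(−0.03938 × 14.0) = 0.5762
R = 1 / (1 − 0.5762) = 2.359
Css,max = 37.9 × 2.359 = 89.42 mcg/L
Css,min = Css,max × e^(−kτ) = 89.42 × 0.5762 ≈ 51.5 mcg/L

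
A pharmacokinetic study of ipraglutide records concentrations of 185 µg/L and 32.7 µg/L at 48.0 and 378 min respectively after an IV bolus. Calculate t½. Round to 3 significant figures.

132 minutes

k = ln(C₁/C₂) / (t₂ − t₁) = ln(185/32.7) / (378 − 48.0)
  = 1.733 / 330.0 = 0.005251 min⁻¹
t½ = ln 2 / k = ln 2 / 0.005251 ≈ 132 minutes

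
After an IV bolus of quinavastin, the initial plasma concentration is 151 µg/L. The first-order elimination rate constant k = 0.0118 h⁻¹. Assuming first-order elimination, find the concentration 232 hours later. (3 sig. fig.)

9.77 µg/L

C(t) = C₀ e^(−kt) = 151 × e^(−0.01180 × 232) = 151 × e^(−2.738) = 151 × 0.06473 ≈ 9.77 µg/L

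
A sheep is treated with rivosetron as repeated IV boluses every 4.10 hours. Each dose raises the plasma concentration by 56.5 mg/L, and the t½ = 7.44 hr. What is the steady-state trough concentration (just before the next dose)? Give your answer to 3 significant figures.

121 mg/L

k = ln 2 / 7.44 = 0.09316 hr⁻¹
Fraction remaining after one interval: e^(−kτ) = e^(−0.09316 × 4.10) = 0.6825
R = 1 / (1 − 0.6825) = 3.150
Css,max = 56.5 × 3.150 = 178.0 mg/L
Css,min = Css,max × e^(−kτ) = 178.0 × 0.6825 ≈ 121 mg/L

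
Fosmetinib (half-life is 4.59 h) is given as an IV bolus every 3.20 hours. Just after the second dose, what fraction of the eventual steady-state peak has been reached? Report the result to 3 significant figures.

0.620

k = ln 2 / 4.59 = 0.1510 h⁻¹
f_n = 1 − e^(−nkτ) = 1 − e^(−2 × 0.1510 × 3.20) = 1 − e^(−0.9665) = 1 − 0.3804 ≈ 0.620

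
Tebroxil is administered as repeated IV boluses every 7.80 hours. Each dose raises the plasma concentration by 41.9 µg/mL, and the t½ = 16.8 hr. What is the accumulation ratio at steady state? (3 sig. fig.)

k = ln 2 / 16.8 = 0.04126 hr⁻¹
Fraction remaining after one interval: e^(−kτ) = e^(−0.04126 × 7.80) = 0.7248
R = 1 / (1 − 0.7248) = 1 / 0.2752 ≈ 3.63

3.63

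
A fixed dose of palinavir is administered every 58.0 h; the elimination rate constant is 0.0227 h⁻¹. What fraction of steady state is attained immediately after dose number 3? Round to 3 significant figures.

f_n = 1 − e^(−nkτ) = 1 − e^(−3 × 0.02270 × 58.0) = 1 − e^(−3.950) = 1 − 0.01926 ≈ 0.981

0.981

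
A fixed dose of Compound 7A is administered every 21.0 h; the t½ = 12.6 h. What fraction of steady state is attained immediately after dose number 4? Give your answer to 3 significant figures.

k = ln 2 / 12.6 = 0.05501 h⁻¹
f_n = 1 − e^(−nkτ) = 1 − e^(−4 × 0.05501 × 21.0) = 1 − e^(−4.621) = 1 − 0.009843 ≈ 0.990

0.990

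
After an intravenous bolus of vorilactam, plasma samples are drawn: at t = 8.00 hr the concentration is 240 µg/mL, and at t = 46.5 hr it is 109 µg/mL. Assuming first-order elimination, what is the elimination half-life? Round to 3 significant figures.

33.8 hours

k = ln(C₁/C₂) / (t₂ − t₁) = ln(240/109) / (46.5 − 8.00)
  = 0.7893 / 38.50 = 0.02050 hr⁻¹
t½ = ln 2 / k = ln 2 / 0.02050 ≈ 33.8 hours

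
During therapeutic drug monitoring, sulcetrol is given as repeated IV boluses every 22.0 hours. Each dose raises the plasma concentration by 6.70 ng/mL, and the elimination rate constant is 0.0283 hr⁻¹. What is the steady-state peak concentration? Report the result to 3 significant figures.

Fraction remaining after one interval: e^(−kτ) = e^(−0.02830 × 22.0) = 0.5365
R = 1 / (1 − 0.5365) = 2.158
Css,max = 6.70 × 2.158 ≈ 14.5 ng/mL

14.5 ng/mL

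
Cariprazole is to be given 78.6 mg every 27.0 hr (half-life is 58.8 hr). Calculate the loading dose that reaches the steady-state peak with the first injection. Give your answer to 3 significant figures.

288 mg

k = ln 2 / 58.8 = 0.01179 hr⁻¹
Accumulation ratio R = 1 / (1 − e^(−kτ)) = 1 / (1 − e^(−0.01179×27.0)) = 1 / (1 − 0.7274) = 3.668
Loading dose = maintenance dose × R = 78.6 × 3.668 ≈ 288 mg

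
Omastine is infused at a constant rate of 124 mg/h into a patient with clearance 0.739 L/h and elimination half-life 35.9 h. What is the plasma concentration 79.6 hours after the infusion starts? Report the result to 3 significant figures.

132 mg/L

Css = rate / CL = 124 / 0.739 = 167.8 mg/L
k = ln 2 / 35.9 = 0.01931 h⁻¹
C(t) = Css (1 − e^(−kt)) = 167.8 × (1 − e^(−1.537)) = 167.8 × 0.7850 ≈ 132 mg/L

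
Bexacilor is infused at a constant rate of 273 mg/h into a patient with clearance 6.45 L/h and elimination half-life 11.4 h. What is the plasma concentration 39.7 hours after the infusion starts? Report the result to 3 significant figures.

38.5 µg/mL

Css = rate / CL = 273 / 6.45 = 42.33 µg/mL
k = ln 2 / 11.4 = 0.06080 h⁻¹
C(t) = Css (1 − e^(−kt)) = 42.33 × (1 − e^(−2.414)) = 42.33 × 0.9105 ≈ 38.5 µg/mL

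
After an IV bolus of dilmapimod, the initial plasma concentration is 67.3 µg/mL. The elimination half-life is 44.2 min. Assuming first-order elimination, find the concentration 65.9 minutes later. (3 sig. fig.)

23.9 µg/mL

k = ln 2 / 44.2 = 0.01568 min⁻¹
65.9 min is 1.491 half-lives, so C = 67.3 × (1/2)^1.491 = 67.3 × 0.3558 ≈ 23.9 µg/mL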